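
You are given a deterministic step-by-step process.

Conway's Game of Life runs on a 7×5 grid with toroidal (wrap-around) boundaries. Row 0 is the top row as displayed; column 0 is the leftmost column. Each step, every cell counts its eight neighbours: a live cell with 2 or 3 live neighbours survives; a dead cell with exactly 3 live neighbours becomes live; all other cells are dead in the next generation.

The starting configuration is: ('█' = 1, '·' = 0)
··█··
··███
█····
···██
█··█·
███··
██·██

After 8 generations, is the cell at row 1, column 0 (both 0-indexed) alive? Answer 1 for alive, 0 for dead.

1

0) ··█··
··███
█····
···██
█··█·
███··
██·██
1) ·····
·████
█·█··
█··█·
█··█·
·····
···██
2) █····
█████
█····
█·██·
·····
···█·
·····
3) █·██·
··██·
·····
·█··█
··███
·····
·····
4) ·████
·████
··██·
█·█·█
█·███
···█·
·····
5) ·█··█
·····
·····
█····
█·█··
··██·
····█
6) █····
·····
·····
·█···
··███
·████
█·█·█
7) ██··█
·····
·····
··██·
····█
·····
··█··
8) ██···
█····
·····
···█·
···█·
·····
██···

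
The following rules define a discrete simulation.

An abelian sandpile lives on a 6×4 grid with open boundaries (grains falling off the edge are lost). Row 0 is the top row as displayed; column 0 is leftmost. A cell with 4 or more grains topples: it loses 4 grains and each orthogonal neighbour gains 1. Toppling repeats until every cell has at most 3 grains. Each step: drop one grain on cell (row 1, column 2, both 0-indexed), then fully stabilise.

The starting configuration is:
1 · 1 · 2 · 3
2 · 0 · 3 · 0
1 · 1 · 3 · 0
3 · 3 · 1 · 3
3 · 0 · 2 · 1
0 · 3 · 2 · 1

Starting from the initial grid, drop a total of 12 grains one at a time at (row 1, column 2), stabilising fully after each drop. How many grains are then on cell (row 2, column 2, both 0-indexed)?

0) 1 · 1 · 2 · 3
2 · 0 · 3 · 0
1 · 1 · 3 · 0
3 · 3 · 1 · 3
3 · 0 · 2 · 1
0 · 3 · 2 · 1
1) 1 · 1 · 3 · 3
2 · 1 · 1 · 1
1 · 2 · 0 · 1
3 · 3 · 2 · 3
3 · 0 · 2 · 1
0 · 3 · 2 · 1
2) 1 · 1 · 3 · 3
2 · 1 · 2 · 1
1 · 2 · 0 · 1
3 · 3 · 2 · 3
3 · 0 · 2 · 1
0 · 3 · 2 · 1
3) 1 · 1 · 3 · 3
2 · 1 · 3 · 1
1 · 2 · 0 · 1
3 · 3 · 2 · 3
3 · 0 · 2 · 1
0 · 3 · 2 · 1
4) 1 · 2 · 1 · 0
2 · 2 · 1 · 3
1 · 2 · 1 · 1
3 · 3 · 2 · 3
3 · 0 · 2 · 1
0 · 3 · 2 · 1
5) 1 · 2 · 1 · 0
2 · 2 · 2 · 3
1 · 2 · 1 · 1
3 · 3 · 2 · 3
3 · 0 · 2 · 1
0 · 3 · 2 · 1
6) 1 · 2 · 1 · 0
2 · 2 · 3 · 3
1 · 2 · 1 · 1
3 · 3 · 2 · 3
3 · 0 · 2 · 1
0 · 3 · 2 · 1
7) 1 · 2 · 2 · 1
2 · 3 · 1 · 0
1 · 2 · 2 · 2
3 · 3 · 2 · 3
3 · 0 · 2 · 1
0 · 3 · 2 · 1
8) 1 · 2 · 2 · 1
2 · 3 · 2 · 0
1 · 2 · 2 · 2
3 · 3 · 2 · 3
3 · 0 · 2 · 1
0 · 3 · 2 · 1
9) 1 · 2 · 2 · 1
2 · 3 · 3 · 0
1 · 2 · 2 · 2
3 · 3 · 2 · 3
3 · 0 · 2 · 1
0 · 3 · 2 · 1
10) 1 · 3 · 3 · 1
3 · 0 · 1 · 1
1 · 3 · 3 · 2
3 · 3 · 2 · 3
3 · 0 · 2 · 1
0 · 3 · 2 · 1
11) 1 · 3 · 3 · 1
3 · 0 · 2 · 1
1 · 3 · 3 · 2
3 · 3 · 2 · 3
3 · 0 · 2 · 1
0 · 3 · 2 · 1
12) 1 · 3 · 3 · 1
3 · 0 · 3 · 1
1 · 3 · 3 · 2
3 · 3 · 2 · 3
3 · 0 · 2 · 1
0 · 3 · 2 · 1

3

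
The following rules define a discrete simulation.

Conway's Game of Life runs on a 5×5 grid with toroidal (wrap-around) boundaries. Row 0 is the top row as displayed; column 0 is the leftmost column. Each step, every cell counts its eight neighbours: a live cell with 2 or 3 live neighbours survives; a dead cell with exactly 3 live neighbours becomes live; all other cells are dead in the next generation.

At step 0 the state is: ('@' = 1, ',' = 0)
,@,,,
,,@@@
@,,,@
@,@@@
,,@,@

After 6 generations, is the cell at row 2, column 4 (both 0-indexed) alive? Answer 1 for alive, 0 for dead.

step 0: ,@,,,
,,@@@
@,,,@
@,@@@
,,@,@
step 1: @@,,@
,@@@@
,,,,,
,,@,,
,,@,@
step 2: ,,,,,
,@@@@
,@,,,
,,,@,
,,@,@
step 3: @@,,@
@@@@,
@@,,@
,,@@,
,,,@,
step 4: ,,,,,
,,,@,
,,,,,
@@@@,
@@,@,
step 5: ,,@,@
,,,,,
,@,@@
@,,@,
@,,@,
step 6: ,,,@@
@,@,@
@,@@@
@@,@,
@@@@,

1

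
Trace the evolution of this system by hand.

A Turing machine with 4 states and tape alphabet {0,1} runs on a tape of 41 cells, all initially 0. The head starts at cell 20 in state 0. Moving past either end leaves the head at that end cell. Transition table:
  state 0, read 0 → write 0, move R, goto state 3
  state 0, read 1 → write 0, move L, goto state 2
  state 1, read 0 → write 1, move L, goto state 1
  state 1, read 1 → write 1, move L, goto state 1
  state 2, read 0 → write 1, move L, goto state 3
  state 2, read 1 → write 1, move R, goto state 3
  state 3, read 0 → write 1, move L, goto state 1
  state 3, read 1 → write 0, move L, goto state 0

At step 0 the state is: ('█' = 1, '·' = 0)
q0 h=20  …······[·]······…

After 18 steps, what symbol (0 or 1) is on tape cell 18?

1

[0] q0 h=20  …······[·]······…
[1] q3 h=21  …······[·]······…
[2] q1 h=20  …······[·]█·····…
[3] q1 h=19  …······[·]██····…
[4] q1 h=18  …······[·]███···…
[5] q1 h=17  …······[·]████··…
[6] q1 h=16  …······[·]█████·…
[7] q1 h=15  …······[·]██████…
[8] q1 h=14  …······[·]██████…
[9] q1 h=13  …······[·]██████…
[10] q1 h=12  …······[·]██████…
[11] q1 h=11  …······[·]██████…
[12] q1 h=10  …······[·]██████…
[13] q1 h= 9  …······[·]██████…
[14] q1 h= 8  …······[·]██████…
[15] q1 h= 7  …······[·]██████…
[16] q1 h= 6  |······[·]██████…
[17] q1 h= 5  |·····[·]██████…
[18] q1 h= 4  |····[·]██████…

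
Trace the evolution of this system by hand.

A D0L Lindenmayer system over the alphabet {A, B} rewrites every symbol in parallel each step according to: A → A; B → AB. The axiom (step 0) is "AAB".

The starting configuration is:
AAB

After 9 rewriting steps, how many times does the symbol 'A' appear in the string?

k=0  AAB
k=1  AAAB
k=2  AAAAB
k=3  AAAAAB
k=4  AAAAAAB
k=5  AAAAAAAB
k=6  AAAAAAAAB
k=7  AAAAAAAAAB
k=8  AAAAAAAAAAB
k=9  AAAAAAAAAAAB

11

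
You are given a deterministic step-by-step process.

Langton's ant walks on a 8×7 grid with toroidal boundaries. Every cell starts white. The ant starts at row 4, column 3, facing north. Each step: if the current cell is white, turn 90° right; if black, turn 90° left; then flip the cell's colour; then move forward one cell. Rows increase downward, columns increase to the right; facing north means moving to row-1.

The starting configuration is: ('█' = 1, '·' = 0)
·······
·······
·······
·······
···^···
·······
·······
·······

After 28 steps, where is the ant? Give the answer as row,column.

[0] ·······
·······
·······
·······
···^···
·······
·······
·······
[1] ·······
·······
·······
·······
···█>··
·······
·······
·······
[2] ·······
·······
·······
·······
···██··
····v··
·······
·······
[3] ·······
·······
·······
·······
···██··
···<█··
·······
·······
[4] ·······
·······
·······
·······
···^█··
···██··
·······
·······
[5] ·······
·······
·······
·······
··<·█··
···██··
·······
·······
[6] ·······
·······
·······
··^····
··█·█··
···██··
·······
·······
[7] ·······
·······
·······
··█>···
··█·█··
···██··
·······
·······
[8] ·······
·······
·······
··██···
··█v█··
···██··
·······
·······
[9] ·······
·······
·······
··██···
··<██··
···██··
·······
·······
[10] ·······
·······
·······
··██···
···██··
··v██··
·······
·······
[11] ·······
·······
·······
··██···
···██··
·<███··
·······
·······
[12] ·······
·······
·······
··██···
·^·██··
·████··
·······
·······
[13] ·······
·······
·······
··██···
·█>██··
·████··
·······
·······
[14] ·······
·······
·······
··██···
·████··
·█v██··
·······
·······
[15] ·······
·······
·······
··██···
·████··
·█·>█··
·······
·······
[16] ·······
·······
·······
··██···
·██^█··
·█··█··
·······
·······
[17] ·······
·······
·······
··██···
·█<·█··
·█··█··
·······
·······
[18] ·······
·······
·······
··██···
·█··█··
·█v·█··
·······
·······
[19] ·······
·······
·······
··██···
·█··█··
·<█·█··
·······
·······
[20] ·······
·······
·······
··██···
·█··█··
··█·█··
·v·····
·······
[21] ·······
·······
·······
··██···
·█··█··
··█·█··
<█·····
·······
[22] ·······
·······
·······
··██···
·█··█··
^·█·█··
██·····
·······
[23] ·······
·······
·······
··██···
·█··█··
█>█·█··
██·····
·······
[24] ·······
·······
·······
··██···
·█··█··
███·█··
█v·····
·······
[25] ·······
·······
·······
··██···
·█··█··
███·█··
█·>····
·······
[26] ·······
·······
·······
··██···
·█··█··
███·█··
█·█····
··v····
[27] ·······
·······
·······
··██···
·█··█··
███·█··
█·█····
·<█····
[28] ·······
·······
·······
··██···
·█··█··
███·█··
█^█····
·██····

6,1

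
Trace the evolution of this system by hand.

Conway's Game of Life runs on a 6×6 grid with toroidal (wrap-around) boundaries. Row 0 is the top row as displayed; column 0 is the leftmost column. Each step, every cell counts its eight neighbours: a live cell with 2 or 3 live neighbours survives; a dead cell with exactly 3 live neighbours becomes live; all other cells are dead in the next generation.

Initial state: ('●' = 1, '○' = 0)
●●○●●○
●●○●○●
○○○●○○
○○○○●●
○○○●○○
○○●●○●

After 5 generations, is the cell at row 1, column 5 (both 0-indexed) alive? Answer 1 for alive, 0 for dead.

1

t=0: ●●○●●○
●●○●○●
○○○●○○
○○○○●●
○○○●○○
○○●●○●
t=1: ○○○○○○
○●○●○●
○○●●○○
○○○●●○
○○●●○●
●●○○○●
t=2: ○●●○●●
○○○●●○
○○○○○○
○○○○○○
○●●●○●
●●●○●●
t=3: ○○○○○○
○○●●●●
○○○○○○
○○●○○○
○○○●○●
○○○○○○
t=4: ○○○●●○
○○○●●○
○○●○●○
○○○○○○
○○○○○○
○○○○○○
t=5: ○○○●●○
○○●○○●
○○○○●○
○○○○○○
○○○○○○
○○○○○○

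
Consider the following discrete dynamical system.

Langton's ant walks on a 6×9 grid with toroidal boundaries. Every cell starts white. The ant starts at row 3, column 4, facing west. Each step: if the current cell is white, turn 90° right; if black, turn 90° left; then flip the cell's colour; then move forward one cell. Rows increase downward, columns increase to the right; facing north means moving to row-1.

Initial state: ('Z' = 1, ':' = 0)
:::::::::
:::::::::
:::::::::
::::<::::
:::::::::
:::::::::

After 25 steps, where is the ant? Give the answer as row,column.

4,6

t=0: :::::::::
:::::::::
:::::::::
::::<::::
:::::::::
:::::::::
t=1: :::::::::
:::::::::
::::^::::
::::Z::::
:::::::::
:::::::::
t=2: :::::::::
:::::::::
::::Z>:::
::::Z::::
:::::::::
:::::::::
t=3: :::::::::
:::::::::
::::ZZ:::
::::Zv:::
:::::::::
:::::::::
t=4: :::::::::
:::::::::
::::ZZ:::
::::<Z:::
:::::::::
:::::::::
t=5: :::::::::
:::::::::
::::ZZ:::
:::::Z:::
::::v::::
:::::::::
t=6: :::::::::
:::::::::
::::ZZ:::
:::::Z:::
:::<Z::::
:::::::::
t=7: :::::::::
:::::::::
::::ZZ:::
:::^:Z:::
:::ZZ::::
:::::::::
t=8: :::::::::
:::::::::
::::ZZ:::
:::Z>Z:::
:::ZZ::::
:::::::::
t=9: :::::::::
:::::::::
::::ZZ:::
:::ZZZ:::
:::Zv::::
:::::::::
t=10: :::::::::
:::::::::
::::ZZ:::
:::ZZZ:::
:::Z:>:::
:::::::::
t=11: :::::::::
:::::::::
::::ZZ:::
:::ZZZ:::
:::Z:Z:::
:::::v:::
t=12: :::::::::
:::::::::
::::ZZ:::
:::ZZZ:::
:::Z:Z:::
::::<Z:::
t=13: :::::::::
:::::::::
::::ZZ:::
:::ZZZ:::
:::Z^Z:::
::::ZZ:::
t=14: :::::::::
:::::::::
::::ZZ:::
:::ZZZ:::
:::ZZ>:::
::::ZZ:::
t=15: :::::::::
:::::::::
::::ZZ:::
:::ZZ^:::
:::ZZ::::
::::ZZ:::
t=16: :::::::::
:::::::::
::::ZZ:::
:::Z<::::
:::ZZ::::
::::ZZ:::
t=17: :::::::::
:::::::::
::::ZZ:::
:::Z:::::
:::Zv::::
::::ZZ:::
t=18: :::::::::
:::::::::
::::ZZ:::
:::Z:::::
:::Z:>:::
::::ZZ:::
t=19: :::::::::
:::::::::
::::ZZ:::
:::Z:::::
:::Z:Z:::
::::Zv:::
t=20: :::::::::
:::::::::
::::ZZ:::
:::Z:::::
:::Z:Z:::
::::Z:>::
t=21: ::::::v::
:::::::::
::::ZZ:::
:::Z:::::
:::Z:Z:::
::::Z:Z::
t=22: :::::<Z::
:::::::::
::::ZZ:::
:::Z:::::
:::Z:Z:::
::::Z:Z::
t=23: :::::ZZ::
:::::::::
::::ZZ:::
:::Z:::::
:::Z:Z:::
::::Z^Z::
t=24: :::::ZZ::
:::::::::
::::ZZ:::
:::Z:::::
:::Z:Z:::
::::ZZ>::
t=25: :::::ZZ::
:::::::::
::::ZZ:::
:::Z:::::
:::Z:Z^::
::::ZZ:::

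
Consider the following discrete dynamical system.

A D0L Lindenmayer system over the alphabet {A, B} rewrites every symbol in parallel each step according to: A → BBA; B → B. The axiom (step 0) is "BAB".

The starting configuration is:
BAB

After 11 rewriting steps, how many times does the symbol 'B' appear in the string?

24

gen 0: BAB
gen 1: BBBAB
gen 2: BBBBBAB
gen 3: BBBBBBBAB
gen 4: BBBBBBBBBAB
gen 5: BBBBBBBBBBBAB
gen 6: BBBBBBBBBBBBBAB
gen 7: BBBBBBBBBBBBBBBAB
gen 8: BBBBBBBBBBBBBBBBBAB
gen 9: BBBBBBBBBBBBBBBBBBBAB
gen 10: BBBBBBBBBBBBBBBBBBBBBAB
gen 11: BBBBBBBBBBBBBBBBBBBBBBBAB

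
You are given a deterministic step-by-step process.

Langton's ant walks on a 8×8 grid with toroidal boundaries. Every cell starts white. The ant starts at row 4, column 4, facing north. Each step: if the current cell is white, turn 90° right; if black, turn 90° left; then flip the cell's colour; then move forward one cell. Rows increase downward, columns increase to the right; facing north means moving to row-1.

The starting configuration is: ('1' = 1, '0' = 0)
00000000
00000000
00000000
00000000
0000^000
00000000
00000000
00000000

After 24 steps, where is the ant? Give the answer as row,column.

[0] 00000000
00000000
00000000
00000000
0000^000
00000000
00000000
00000000
[1] 00000000
00000000
00000000
00000000
00001>00
00000000
00000000
00000000
[2] 00000000
00000000
00000000
00000000
00001100
00000v00
00000000
00000000
[3] 00000000
00000000
00000000
00000000
00001100
0000<100
00000000
00000000
[4] 00000000
00000000
00000000
00000000
0000^100
00001100
00000000
00000000
[5] 00000000
00000000
00000000
00000000
000<0100
00001100
00000000
00000000
[6] 00000000
00000000
00000000
000^0000
00010100
00001100
00000000
00000000
[7] 00000000
00000000
00000000
0001>000
00010100
00001100
00000000
00000000
[8] 00000000
00000000
00000000
00011000
0001v100
00001100
00000000
00000000
[9] 00000000
00000000
00000000
00011000
000<1100
00001100
00000000
00000000
[10] 00000000
00000000
00000000
00011000
00001100
000v1100
00000000
00000000
[11] 00000000
00000000
00000000
00011000
00001100
00<11100
00000000
00000000
[12] 00000000
00000000
00000000
00011000
00^01100
00111100
00000000
00000000
[13] 00000000
00000000
00000000
00011000
001>1100
00111100
00000000
00000000
[14] 00000000
00000000
00000000
00011000
00111100
001v1100
00000000
00000000
[15] 00000000
00000000
00000000
00011000
00111100
0010>100
00000000
00000000
[16] 00000000
00000000
00000000
00011000
0011^100
00100100
00000000
00000000
[17] 00000000
00000000
00000000
00011000
001<0100
00100100
00000000
00000000
[18] 00000000
00000000
00000000
00011000
00100100
001v0100
00000000
00000000
[19] 00000000
00000000
00000000
00011000
00100100
00<10100
00000000
00000000
[20] 00000000
00000000
00000000
00011000
00100100
00010100
00v00000
00000000
[21] 00000000
00000000
00000000
00011000
00100100
00010100
0<100000
00000000
[22] 00000000
00000000
00000000
00011000
00100100
0^010100
01100000
00000000
[23] 00000000
00000000
00000000
00011000
00100100
01>10100
01100000
00000000
[24] 00000000
00000000
00000000
00011000
00100100
01110100
01v00000
00000000

6,2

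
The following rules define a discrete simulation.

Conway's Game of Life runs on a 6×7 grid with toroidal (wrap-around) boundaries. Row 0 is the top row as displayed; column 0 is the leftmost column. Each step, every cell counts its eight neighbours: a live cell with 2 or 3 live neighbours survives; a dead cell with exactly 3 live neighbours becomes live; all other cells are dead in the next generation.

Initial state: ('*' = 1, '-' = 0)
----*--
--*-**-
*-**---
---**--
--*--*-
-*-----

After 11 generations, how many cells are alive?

step 0: ----*--
--*-**-
*-**---
---**--
--*--*-
-*-----
step 1: ---***-
-**-**-
-**--*-
-*--*--
--***--
-------
step 2: --**-*-
-*----*
*----*-
-*--**-
--***--
--*--*-
step 3: -******
***-***
**--**-
-**--**
-**----
-*---*-
step 4: -------
-------
-------
---****
-----**
-----**
step 5: -------
-------
----**-
----*-*
*------
-----**
step 6: -------
-------
----**-
----*-*
*------
------*
step 7: -------
-------
----**-
----*-*
*----**
-------
step 8: -------
-------
----**-
*---*--
*----**
------*
step 9: -------
-------
----**-
*---*--
*----*-
*----**
step 10: ------*
-------
----**-
----*--
**--**-
*----*-
step 11: ------*
-----*-
----**-
---*--*
**--**-
**--**-

14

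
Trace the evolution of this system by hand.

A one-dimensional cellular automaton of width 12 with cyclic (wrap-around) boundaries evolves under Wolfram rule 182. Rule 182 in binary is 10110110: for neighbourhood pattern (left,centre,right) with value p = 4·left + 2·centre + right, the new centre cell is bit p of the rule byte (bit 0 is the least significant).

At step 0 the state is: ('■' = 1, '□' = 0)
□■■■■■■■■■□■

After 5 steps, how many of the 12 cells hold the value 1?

gen 0: □■■■■■■■■■□■
gen 1: ■□■■■■■■■□■■
gen 2: □■□■■■■■□■□■
gen 3: ■■■□■■■□■■■■
gen 4: ■■□■□■□■□■■■
gen 5: ■□■■■■■■■□■■

10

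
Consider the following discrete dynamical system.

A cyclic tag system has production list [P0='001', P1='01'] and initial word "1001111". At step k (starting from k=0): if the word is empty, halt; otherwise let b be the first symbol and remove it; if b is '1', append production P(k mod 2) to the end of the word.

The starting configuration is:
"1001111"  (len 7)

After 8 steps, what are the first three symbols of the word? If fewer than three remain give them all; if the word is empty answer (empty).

t=0: "1001111"  (len 7)
t=1: "001111001"  (len 9)
t=2: "01111001"  (len 8)
t=3: "1111001"  (len 7)
t=4: "11100101"  (len 8)
t=5: "1100101001"  (len 10)
t=6: "10010100101"  (len 11)
t=7: "0010100101001"  (len 13)
t=8: "010100101001"  (len 12)

010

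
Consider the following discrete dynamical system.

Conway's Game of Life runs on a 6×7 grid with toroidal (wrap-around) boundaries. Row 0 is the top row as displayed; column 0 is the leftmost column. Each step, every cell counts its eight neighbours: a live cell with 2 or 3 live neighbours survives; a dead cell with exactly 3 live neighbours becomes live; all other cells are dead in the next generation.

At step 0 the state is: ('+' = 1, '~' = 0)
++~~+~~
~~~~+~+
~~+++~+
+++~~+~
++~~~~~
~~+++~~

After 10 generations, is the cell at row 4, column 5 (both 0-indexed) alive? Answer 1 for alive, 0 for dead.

1

0) ++~~+~~
~~~~+~+
~~+++~+
+++~~+~
++~~~~~
~~+++~~
1) +++~+~~
~++~+~+
~~+~+~+
~~~~++~
+~~~+~+
~~+++~~
2) +~~~+~~
~~~~+~+
+++~+~+
+~~~+~~
~~~~~~+
~~+~+~+
3) +~~~+~+
~~~~+~+
~+~~+~+
~~~+~~~
+~~+~~+
+~~+~~+
4) ~~~++~~
~~~++~+
+~~++~~
~~+++++
+~+++~+
~+~++~~
5) ~~~~~~~
~~+~~~~
+~~~~~~
~~~~~~~
+~~~~~+
++~~~~~
6) ~+~~~~~
~~~~~~~
~~~~~~~
+~~~~~+
++~~~~+
++~~~~+
7) ~+~~~~~
~~~~~~~
~~~~~~~
~+~~~~+
~~~~~+~
~~+~~~+
8) ~~~~~~~
~~~~~~~
~~~~~~~
~~~~~~~
+~~~~++
~~~~~~~
9) ~~~~~~~
~~~~~~~
~~~~~~~
~~~~~~+
~~~~~~+
~~~~~~+
10) ~~~~~~~
~~~~~~~
~~~~~~~
~~~~~~~
+~~~~++
~~~~~~~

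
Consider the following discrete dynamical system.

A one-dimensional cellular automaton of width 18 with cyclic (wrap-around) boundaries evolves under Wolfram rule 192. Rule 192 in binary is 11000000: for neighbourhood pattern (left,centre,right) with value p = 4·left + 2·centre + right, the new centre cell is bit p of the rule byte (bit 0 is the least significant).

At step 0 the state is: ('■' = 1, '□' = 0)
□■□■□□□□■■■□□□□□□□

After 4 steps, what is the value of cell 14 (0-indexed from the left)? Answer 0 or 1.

0

step 0: □■□■□□□□■■■□□□□□□□
step 1: □□□□□□□□□■■□□□□□□□
step 2: □□□□□□□□□□■□□□□□□□
step 3: □□□□□□□□□□□□□□□□□□
step 4: □□□□□□□□□□□□□□□□□□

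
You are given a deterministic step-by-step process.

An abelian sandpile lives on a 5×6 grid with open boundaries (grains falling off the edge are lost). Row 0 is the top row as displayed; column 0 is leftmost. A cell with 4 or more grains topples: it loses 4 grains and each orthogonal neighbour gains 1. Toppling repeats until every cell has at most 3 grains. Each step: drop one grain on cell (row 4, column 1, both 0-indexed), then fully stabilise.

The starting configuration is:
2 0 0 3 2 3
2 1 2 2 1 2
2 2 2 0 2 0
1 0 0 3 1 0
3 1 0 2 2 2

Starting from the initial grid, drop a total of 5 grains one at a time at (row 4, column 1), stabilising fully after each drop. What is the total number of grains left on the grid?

0) 2 0 0 3 2 3
2 1 2 2 1 2
2 2 2 0 2 0
1 0 0 3 1 0
3 1 0 2 2 2
1) 2 0 0 3 2 3
2 1 2 2 1 2
2 2 2 0 2 0
1 0 0 3 1 0
3 2 0 2 2 2
2) 2 0 0 3 2 3
2 1 2 2 1 2
2 2 2 0 2 0
1 0 0 3 1 0
3 3 0 2 2 2
3) 2 0 0 3 2 3
2 1 2 2 1 2
2 2 2 0 2 0
2 1 0 3 1 0
0 1 1 2 2 2
4) 2 0 0 3 2 3
2 1 2 2 1 2
2 2 2 0 2 0
2 1 0 3 1 0
0 2 1 2 2 2
5) 2 0 0 3 2 3
2 1 2 2 1 2
2 2 2 0 2 0
2 1 0 3 1 0
0 3 1 2 2 2

45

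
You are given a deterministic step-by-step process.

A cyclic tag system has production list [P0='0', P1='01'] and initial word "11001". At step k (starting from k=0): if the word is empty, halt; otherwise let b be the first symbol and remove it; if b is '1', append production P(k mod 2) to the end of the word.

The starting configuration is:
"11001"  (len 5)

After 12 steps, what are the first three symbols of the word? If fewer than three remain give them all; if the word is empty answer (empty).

(empty)

k=0  "11001"  (len 5)
k=1  "10010"  (len 5)
k=2  "001001"  (len 6)
k=3  "01001"  (len 5)
k=4  "1001"  (len 4)
k=5  "0010"  (len 4)
k=6  "010"  (len 3)
k=7  "10"  (len 2)
k=8  "001"  (len 3)
k=9  "01"  (len 2)
k=10  "1"  (len 1)
k=11  "0"  (len 1)
k=12  (halted — word empty)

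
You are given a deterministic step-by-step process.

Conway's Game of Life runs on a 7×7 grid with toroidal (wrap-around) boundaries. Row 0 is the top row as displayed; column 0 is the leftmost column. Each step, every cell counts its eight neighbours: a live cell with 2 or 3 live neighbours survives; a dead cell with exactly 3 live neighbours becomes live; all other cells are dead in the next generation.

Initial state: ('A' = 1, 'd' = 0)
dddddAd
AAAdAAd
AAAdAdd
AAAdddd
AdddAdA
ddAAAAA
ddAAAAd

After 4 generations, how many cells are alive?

9

gen 0: dddddAd
AAAdAAd
AAAdAdd
AAAdddd
AdddAdA
ddAAAAA
ddAAAAd
gen 1: ddddddd
AdAdAAd
ddddAAd
ddAddAd
ddddAdd
AAAdddd
ddAdddd
gen 2: dAdAddd
dddAAAA
dAddddd
dddAdAd
ddAAddd
dAAAddd
ddAdddd
gen 3: dddAdAd
AddAAAd
ddAAddA
dddAAdd
dAddddd
dAddddd
ddddddd
gen 4: dddAdAA
dddddAd
ddAdddA
dddAAdd
ddAdddd
ddddddd
ddddddd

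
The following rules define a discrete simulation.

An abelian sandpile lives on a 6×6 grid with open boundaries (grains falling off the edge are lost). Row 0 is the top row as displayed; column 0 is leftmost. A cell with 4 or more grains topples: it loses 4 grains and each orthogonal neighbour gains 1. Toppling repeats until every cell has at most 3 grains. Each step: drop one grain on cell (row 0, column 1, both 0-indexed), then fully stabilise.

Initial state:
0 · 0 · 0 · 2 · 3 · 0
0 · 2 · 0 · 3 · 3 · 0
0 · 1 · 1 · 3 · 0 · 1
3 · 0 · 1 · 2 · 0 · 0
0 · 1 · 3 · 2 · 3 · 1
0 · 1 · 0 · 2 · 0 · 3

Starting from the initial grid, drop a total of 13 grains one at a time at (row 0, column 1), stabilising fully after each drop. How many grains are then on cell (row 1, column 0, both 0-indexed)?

gen 0: 0 · 0 · 0 · 2 · 3 · 0
0 · 2 · 0 · 3 · 3 · 0
0 · 1 · 1 · 3 · 0 · 1
3 · 0 · 1 · 2 · 0 · 0
0 · 1 · 3 · 2 · 3 · 1
0 · 1 · 0 · 2 · 0 · 3
gen 1: 0 · 1 · 0 · 2 · 3 · 0
0 · 2 · 0 · 3 · 3 · 0
0 · 1 · 1 · 3 · 0 · 1
3 · 0 · 1 · 2 · 0 · 0
0 · 1 · 3 · 2 · 3 · 1
0 · 1 · 0 · 2 · 0 · 3
gen 2: 0 · 2 · 0 · 2 · 3 · 0
0 · 2 · 0 · 3 · 3 · 0
0 · 1 · 1 · 3 · 0 · 1
3 · 0 · 1 · 2 · 0 · 0
0 · 1 · 3 · 2 · 3 · 1
0 · 1 · 0 · 2 · 0 · 3
gen 3: 0 · 3 · 0 · 2 · 3 · 0
0 · 2 · 0 · 3 · 3 · 0
0 · 1 · 1 · 3 · 0 · 1
3 · 0 · 1 · 2 · 0 · 0
0 · 1 · 3 · 2 · 3 · 1
0 · 1 · 0 · 2 · 0 · 3
gen 4: 1 · 0 · 1 · 2 · 3 · 0
0 · 3 · 0 · 3 · 3 · 0
0 · 1 · 1 · 3 · 0 · 1
3 · 0 · 1 · 2 · 0 · 0
0 · 1 · 3 · 2 · 3 · 1
0 · 1 · 0 · 2 · 0 · 3
gen 5: 1 · 1 · 1 · 2 · 3 · 0
0 · 3 · 0 · 3 · 3 · 0
0 · 1 · 1 · 3 · 0 · 1
3 · 0 · 1 · 2 · 0 · 0
0 · 1 · 3 · 2 · 3 · 1
0 · 1 · 0 · 2 · 0 · 3
gen 6: 1 · 2 · 1 · 2 · 3 · 0
0 · 3 · 0 · 3 · 3 · 0
0 · 1 · 1 · 3 · 0 · 1
3 · 0 · 1 · 2 · 0 · 0
0 · 1 · 3 · 2 · 3 · 1
0 · 1 · 0 · 2 · 0 · 3
gen 7: 1 · 3 · 1 · 2 · 3 · 0
0 · 3 · 0 · 3 · 3 · 0
0 · 1 · 1 · 3 · 0 · 1
3 · 0 · 1 · 2 · 0 · 0
0 · 1 · 3 · 2 · 3 · 1
0 · 1 · 0 · 2 · 0 · 3
gen 8: 2 · 1 · 2 · 2 · 3 · 0
1 · 0 · 1 · 3 · 3 · 0
0 · 2 · 1 · 3 · 0 · 1
3 · 0 · 1 · 2 · 0 · 0
0 · 1 · 3 · 2 · 3 · 1
0 · 1 · 0 · 2 · 0 · 3
gen 9: 2 · 2 · 2 · 2 · 3 · 0
1 · 0 · 1 · 3 · 3 · 0
0 · 2 · 1 · 3 · 0 · 1
3 · 0 · 1 · 2 · 0 · 0
0 · 1 · 3 · 2 · 3 · 1
0 · 1 · 0 · 2 · 0 · 3
gen 10: 2 · 3 · 2 · 2 · 3 · 0
1 · 0 · 1 · 3 · 3 · 0
0 · 2 · 1 · 3 · 0 · 1
3 · 0 · 1 · 2 · 0 · 0
0 · 1 · 3 · 2 · 3 · 1
0 · 1 · 0 · 2 · 0 · 3
gen 11: 3 · 0 · 3 · 2 · 3 · 0
1 · 1 · 1 · 3 · 3 · 0
0 · 2 · 1 · 3 · 0 · 1
3 · 0 · 1 · 2 · 0 · 0
0 · 1 · 3 · 2 · 3 · 1
0 · 1 · 0 · 2 · 0 · 3
gen 12: 3 · 1 · 3 · 2 · 3 · 0
1 · 1 · 1 · 3 · 3 · 0
0 · 2 · 1 · 3 · 0 · 1
3 · 0 · 1 · 2 · 0 · 0
0 · 1 · 3 · 2 · 3 · 1
0 · 1 · 0 · 2 · 0 · 3
gen 13: 3 · 2 · 3 · 2 · 3 · 0
1 · 1 · 1 · 3 · 3 · 0
0 · 2 · 1 · 3 · 0 · 1
3 · 0 · 1 · 2 · 0 · 0
0 · 1 · 3 · 2 · 3 · 1
0 · 1 · 0 · 2 · 0 · 3

1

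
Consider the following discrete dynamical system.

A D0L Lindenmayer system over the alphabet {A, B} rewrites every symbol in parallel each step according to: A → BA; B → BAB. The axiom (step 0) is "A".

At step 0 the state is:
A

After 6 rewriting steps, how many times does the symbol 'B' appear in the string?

step 0: A
step 1: BA
step 2: BABBA
step 3: BABBABABBABBA
step 4: BABBABABBABBABABBABABBABBABABBABBA
step 5: BABBABABBABBABABBABABBABBABABBABBABABBABABBABBABABBABABBABBABABBABBABABBABABBABBABABBABBA
step 6: BABBABABBABBABABBABABBABBABABBABBABABBABABBABBABABBABABBAB…BBABABBABABBABBABABBABABBABBABABBABBABABBABABBABBABABBABBA  (len 233)

144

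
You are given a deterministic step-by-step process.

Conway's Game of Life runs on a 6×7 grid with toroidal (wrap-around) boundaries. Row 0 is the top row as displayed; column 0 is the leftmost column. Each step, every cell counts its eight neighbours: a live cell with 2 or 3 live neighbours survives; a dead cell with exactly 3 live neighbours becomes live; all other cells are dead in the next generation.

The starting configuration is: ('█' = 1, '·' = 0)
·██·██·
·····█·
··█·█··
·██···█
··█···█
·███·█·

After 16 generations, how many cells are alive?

2

step 0: ·██·██·
·····█·
··█·█··
·██···█
··█···█
·███·█·
step 1: ·█···██
·██··█·
·███·█·
███··█·
·····██
█····██
step 2: ·██·█··
···█·█·
···█·█·
█··█·█·
····█··
····█··
step 3: ··█·██·
···█·█·
··██·█·
···█·██
···███·
····██·
step 4: ······█
·····██
··██·█·
······█
···█···
······█
step 5: █·····█
····███
····██·
··███··
·······
·······
step 6: █·····█
█···█··
······█
···███·
···█···
·······
step 7: █·····█
█····█·
···█··█
···███·
···█···
·······
step 8: █·····█
█····█·
···█··█
··██·█·
···█···
·······
step 9: █·····█
█····█·
··██·██
··██···
··███··
·······
step 10: █·····█
██··██·
·███·██
·█···█·
··█·█··
···█···
step 11: ██··███
···██··
···█···
██···██
··███··
···█···
step 12: █·█··██
█·██··█
█·██·██
██···██
███████
██····█
step 13: ··██·█·
·······
···█···
·······
···██··
·······
step 14: ·······
··███··
·······
···██··
·······
··█····
step 15: ··█····
···█···
··█····
·······
···█···
·······
step 16: ·······
··██···
·······
·······
·······
·······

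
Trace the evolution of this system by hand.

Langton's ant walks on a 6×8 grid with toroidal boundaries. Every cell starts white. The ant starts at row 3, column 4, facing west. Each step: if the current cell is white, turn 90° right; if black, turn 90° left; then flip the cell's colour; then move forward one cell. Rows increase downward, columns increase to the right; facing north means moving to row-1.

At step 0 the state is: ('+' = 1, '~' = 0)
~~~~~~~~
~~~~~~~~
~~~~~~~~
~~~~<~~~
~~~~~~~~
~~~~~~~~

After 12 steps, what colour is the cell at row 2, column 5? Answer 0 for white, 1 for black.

k=0  ~~~~~~~~
~~~~~~~~
~~~~~~~~
~~~~<~~~
~~~~~~~~
~~~~~~~~
k=1  ~~~~~~~~
~~~~~~~~
~~~~^~~~
~~~~+~~~
~~~~~~~~
~~~~~~~~
k=2  ~~~~~~~~
~~~~~~~~
~~~~+>~~
~~~~+~~~
~~~~~~~~
~~~~~~~~
k=3  ~~~~~~~~
~~~~~~~~
~~~~++~~
~~~~+v~~
~~~~~~~~
~~~~~~~~
k=4  ~~~~~~~~
~~~~~~~~
~~~~++~~
~~~~<+~~
~~~~~~~~
~~~~~~~~
k=5  ~~~~~~~~
~~~~~~~~
~~~~++~~
~~~~~+~~
~~~~v~~~
~~~~~~~~
k=6  ~~~~~~~~
~~~~~~~~
~~~~++~~
~~~~~+~~
~~~<+~~~
~~~~~~~~
k=7  ~~~~~~~~
~~~~~~~~
~~~~++~~
~~~^~+~~
~~~++~~~
~~~~~~~~
k=8  ~~~~~~~~
~~~~~~~~
~~~~++~~
~~~+>+~~
~~~++~~~
~~~~~~~~
k=9  ~~~~~~~~
~~~~~~~~
~~~~++~~
~~~+++~~
~~~+v~~~
~~~~~~~~
k=10  ~~~~~~~~
~~~~~~~~
~~~~++~~
~~~+++~~
~~~+~>~~
~~~~~~~~
k=11  ~~~~~~~~
~~~~~~~~
~~~~++~~
~~~+++~~
~~~+~+~~
~~~~~v~~
k=12  ~~~~~~~~
~~~~~~~~
~~~~++~~
~~~+++~~
~~~+~+~~
~~~~<+~~

1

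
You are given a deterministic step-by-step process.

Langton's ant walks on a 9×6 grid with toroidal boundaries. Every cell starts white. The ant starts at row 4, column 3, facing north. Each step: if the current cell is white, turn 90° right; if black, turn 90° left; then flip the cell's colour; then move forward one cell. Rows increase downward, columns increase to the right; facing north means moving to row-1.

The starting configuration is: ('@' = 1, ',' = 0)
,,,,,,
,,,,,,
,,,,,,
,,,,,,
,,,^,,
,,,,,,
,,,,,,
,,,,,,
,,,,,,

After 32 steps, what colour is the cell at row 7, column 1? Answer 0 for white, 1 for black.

1

k=0  ,,,,,,
,,,,,,
,,,,,,
,,,,,,
,,,^,,
,,,,,,
,,,,,,
,,,,,,
,,,,,,
k=1  ,,,,,,
,,,,,,
,,,,,,
,,,,,,
,,,@>,
,,,,,,
,,,,,,
,,,,,,
,,,,,,
k=2  ,,,,,,
,,,,,,
,,,,,,
,,,,,,
,,,@@,
,,,,v,
,,,,,,
,,,,,,
,,,,,,
k=3  ,,,,,,
,,,,,,
,,,,,,
,,,,,,
,,,@@,
,,,<@,
,,,,,,
,,,,,,
,,,,,,
k=4  ,,,,,,
,,,,,,
,,,,,,
,,,,,,
,,,^@,
,,,@@,
,,,,,,
,,,,,,
,,,,,,
k=5  ,,,,,,
,,,,,,
,,,,,,
,,,,,,
,,<,@,
,,,@@,
,,,,,,
,,,,,,
,,,,,,
k=6  ,,,,,,
,,,,,,
,,,,,,
,,^,,,
,,@,@,
,,,@@,
,,,,,,
,,,,,,
,,,,,,
k=7  ,,,,,,
,,,,,,
,,,,,,
,,@>,,
,,@,@,
,,,@@,
,,,,,,
,,,,,,
,,,,,,
k=8  ,,,,,,
,,,,,,
,,,,,,
,,@@,,
,,@v@,
,,,@@,
,,,,,,
,,,,,,
,,,,,,
k=9  ,,,,,,
,,,,,,
,,,,,,
,,@@,,
,,<@@,
,,,@@,
,,,,,,
,,,,,,
,,,,,,
k=10  ,,,,,,
,,,,,,
,,,,,,
,,@@,,
,,,@@,
,,v@@,
,,,,,,
,,,,,,
,,,,,,
k=11  ,,,,,,
,,,,,,
,,,,,,
,,@@,,
,,,@@,
,<@@@,
,,,,,,
,,,,,,
,,,,,,
k=12  ,,,,,,
,,,,,,
,,,,,,
,,@@,,
,^,@@,
,@@@@,
,,,,,,
,,,,,,
,,,,,,
k=13  ,,,,,,
,,,,,,
,,,,,,
,,@@,,
,@>@@,
,@@@@,
,,,,,,
,,,,,,
,,,,,,
k=14  ,,,,,,
,,,,,,
,,,,,,
,,@@,,
,@@@@,
,@v@@,
,,,,,,
,,,,,,
,,,,,,
k=15  ,,,,,,
,,,,,,
,,,,,,
,,@@,,
,@@@@,
,@,>@,
,,,,,,
,,,,,,
,,,,,,
k=16  ,,,,,,
,,,,,,
,,,,,,
,,@@,,
,@@^@,
,@,,@,
,,,,,,
,,,,,,
,,,,,,
k=17  ,,,,,,
,,,,,,
,,,,,,
,,@@,,
,@<,@,
,@,,@,
,,,,,,
,,,,,,
,,,,,,
k=18  ,,,,,,
,,,,,,
,,,,,,
,,@@,,
,@,,@,
,@v,@,
,,,,,,
,,,,,,
,,,,,,
k=19  ,,,,,,
,,,,,,
,,,,,,
,,@@,,
,@,,@,
,<@,@,
,,,,,,
,,,,,,
,,,,,,
k=20  ,,,,,,
,,,,,,
,,,,,,
,,@@,,
,@,,@,
,,@,@,
,v,,,,
,,,,,,
,,,,,,
k=21  ,,,,,,
,,,,,,
,,,,,,
,,@@,,
,@,,@,
,,@,@,
<@,,,,
,,,,,,
,,,,,,
k=22  ,,,,,,
,,,,,,
,,,,,,
,,@@,,
,@,,@,
^,@,@,
@@,,,,
,,,,,,
,,,,,,
k=23  ,,,,,,
,,,,,,
,,,,,,
,,@@,,
,@,,@,
@>@,@,
@@,,,,
,,,,,,
,,,,,,
k=24  ,,,,,,
,,,,,,
,,,,,,
,,@@,,
,@,,@,
@@@,@,
@v,,,,
,,,,,,
,,,,,,
k=25  ,,,,,,
,,,,,,
,,,,,,
,,@@,,
,@,,@,
@@@,@,
@,>,,,
,,,,,,
,,,,,,
k=26  ,,,,,,
,,,,,,
,,,,,,
,,@@,,
,@,,@,
@@@,@,
@,@,,,
,,v,,,
,,,,,,
k=27  ,,,,,,
,,,,,,
,,,,,,
,,@@,,
,@,,@,
@@@,@,
@,@,,,
,<@,,,
,,,,,,
k=28  ,,,,,,
,,,,,,
,,,,,,
,,@@,,
,@,,@,
@@@,@,
@^@,,,
,@@,,,
,,,,,,
k=29  ,,,,,,
,,,,,,
,,,,,,
,,@@,,
,@,,@,
@@@,@,
@@>,,,
,@@,,,
,,,,,,
k=30  ,,,,,,
,,,,,,
,,,,,,
,,@@,,
,@,,@,
@@^,@,
@@,,,,
,@@,,,
,,,,,,
k=31  ,,,,,,
,,,,,,
,,,,,,
,,@@,,
,@,,@,
@<,,@,
@@,,,,
,@@,,,
,,,,,,
k=32  ,,,,,,
,,,,,,
,,,,,,
,,@@,,
,@,,@,
@,,,@,
@v,,,,
,@@,,,
,,,,,,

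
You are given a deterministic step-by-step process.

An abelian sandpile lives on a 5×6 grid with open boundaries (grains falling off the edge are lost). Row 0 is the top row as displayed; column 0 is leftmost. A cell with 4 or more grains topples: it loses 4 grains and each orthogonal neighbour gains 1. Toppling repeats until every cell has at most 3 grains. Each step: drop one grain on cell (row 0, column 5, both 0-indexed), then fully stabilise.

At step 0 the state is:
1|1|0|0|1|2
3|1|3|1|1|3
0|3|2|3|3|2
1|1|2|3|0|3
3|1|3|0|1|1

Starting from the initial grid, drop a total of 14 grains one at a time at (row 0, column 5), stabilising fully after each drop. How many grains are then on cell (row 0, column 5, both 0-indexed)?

2

t=0: 1|1|0|0|1|2
3|1|3|1|1|3
0|3|2|3|3|2
1|1|2|3|0|3
3|1|3|0|1|1
t=1: 1|1|0|0|1|3
3|1|3|1|1|3
0|3|2|3|3|2
1|1|2|3|0|3
3|1|3|0|1|1
t=2: 1|1|0|0|2|1
3|1|3|1|2|0
0|3|2|3|3|3
1|1|2|3|0|3
3|1|3|0|1|1
t=3: 1|1|0|0|2|2
3|1|3|1|2|0
0|3|2|3|3|3
1|1|2|3|0|3
3|1|3|0|1|1
t=4: 1|1|0|0|2|3
3|1|3|1|2|0
0|3|2|3|3|3
1|1|2|3|0|3
3|1|3|0|1|1
t=5: 1|1|0|0|3|0
3|1|3|1|2|1
0|3|2|3|3|3
1|1|2|3|0|3
3|1|3|0|1|1
t=6: 1|1|0|0|3|1
3|1|3|1|2|1
0|3|2|3|3|3
1|1|2|3|0|3
3|1|3|0|1|1
t=7: 1|1|0|0|3|2
3|1|3|1|2|1
0|3|2|3|3|3
1|1|2|3|0|3
3|1|3|0|1|1
t=8: 1|1|0|0|3|3
3|1|3|1|2|1
0|3|2|3|3|3
1|1|2|3|0|3
3|1|3|0|1|1
t=9: 1|1|0|1|0|1
3|1|3|1|3|2
0|3|2|3|3|3
1|1|2|3|0|3
3|1|3|0|1|1
t=10: 1|1|0|1|0|2
3|1|3|1|3|2
0|3|2|3|3|3
1|1|2|3|0|3
3|1|3|0|1|1
t=11: 1|1|0|1|0|3
3|1|3|1|3|2
0|3|2|3|3|3
1|1|2|3|0|3
3|1|3|0|1|1
t=12: 1|1|0|1|1|0
3|1|3|1|3|3
0|3|2|3|3|3
1|1|2|3|0|3
3|1|3|0|1|1
t=13: 1|1|0|1|1|1
3|1|3|1|3|3
0|3|2|3|3|3
1|1|2|3|0|3
3|1|3|0|1|1
t=14: 1|1|0|1|1|2
3|1|3|1|3|3
0|3|2|3|3|3
1|1|2|3|0|3
3|1|3|0|1|1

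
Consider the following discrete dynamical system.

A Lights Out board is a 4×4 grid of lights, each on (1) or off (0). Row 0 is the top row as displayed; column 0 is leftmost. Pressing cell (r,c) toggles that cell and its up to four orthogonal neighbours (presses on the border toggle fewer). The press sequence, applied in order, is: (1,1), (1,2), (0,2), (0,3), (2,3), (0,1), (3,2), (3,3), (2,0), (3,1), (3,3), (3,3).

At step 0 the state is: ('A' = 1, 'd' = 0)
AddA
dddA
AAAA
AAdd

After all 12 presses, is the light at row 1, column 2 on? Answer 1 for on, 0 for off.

1

k=0  AddA
dddA
AAAA
AAdd
k=1  AAdA
AAAA
AdAA
AAdd
k=2  AAAA
Addd
AddA
AAdd
k=3  Addd
AdAd
AddA
AAdd
k=4  AdAA
AdAA
AddA
AAdd
k=5  AdAA
AdAd
AdAd
AAdA
k=6  dAdA
AAAd
AdAd
AAdA
k=7  dAdA
AAAd
Addd
AdAd
k=8  dAdA
AAAd
AddA
AddA
k=9  dAdA
dAAd
dAdA
dddA
k=10  dAdA
dAAd
dddA
AAAA
k=11  dAdA
dAAd
dddd
AAdd
k=12  dAdA
dAAd
dddA
AAAA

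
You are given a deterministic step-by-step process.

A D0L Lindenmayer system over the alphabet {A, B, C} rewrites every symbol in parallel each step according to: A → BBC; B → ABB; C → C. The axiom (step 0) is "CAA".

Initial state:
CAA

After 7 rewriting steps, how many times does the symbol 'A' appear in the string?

480

k=0  CAA
k=1  CBBCBBC
k=2  CABBABBCABBABBC
k=3  CBBCABBABBBBCABBABBCBBCABBABBBBCABBABBC
k=4  CABBABBCBBCABBABBBBCABBABBABBABBCBBCABBABBBBCABBABBCABBABBCBBCABBABBBBCABBABBABBABBCBBCABBABBBBCABBABBC
k=5  CBBCABBABBBBCABBABBCABBABBCBBCABBABBBBCABBABBABBABBCBBCABB…ABBABBCABBABBCBBCABBABBBBCABBABBABBABBCBBCABBABBBBCABBABBC  (len 279)
k=6  CABBABBCBBCABBABBBBCABBABBABBABBCBBCABBABBBBCABBABBCBBCABB…ABBABBCABBABBCBBCABBABBBBCABBABBABBABBCBBCABBABBBBCABBABBC  (len 759)
k=7  CBBCABBABBBBCABBABBCABBABBCBBCABBABBBBCABBABBABBABBCBBCABB…ABBABBCABBABBCBBCABBABBBBCABBABBABBABBCBBCABBABBBBCABBABBC  (len 2071)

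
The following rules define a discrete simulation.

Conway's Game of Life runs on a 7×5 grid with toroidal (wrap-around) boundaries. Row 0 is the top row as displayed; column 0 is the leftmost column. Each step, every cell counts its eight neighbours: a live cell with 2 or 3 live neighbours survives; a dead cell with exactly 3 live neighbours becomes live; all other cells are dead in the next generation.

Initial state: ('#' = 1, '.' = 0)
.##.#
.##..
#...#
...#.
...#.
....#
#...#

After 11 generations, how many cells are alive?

step 0: .##.#
.##..
#...#
...#.
...#.
....#
#...#
step 1: ..#.#
..#.#
#####
...#.
...##
#..##
.#..#
step 2: .##.#
.....
##...
.#...
#.#..
..#..
.##..
step 3: ####.
..#..
##...
..#..
..#..
..##.
#....
step 4: #.###
...##
.##..
..#..
.##..
.###.
#....
step 5: ###..
.....
.##..
...#.
.....
#..#.
#....
step 6: ##...
#....
..#..
..#..
....#
....#
#.#..
step 7: #...#
#....
.#...
...#.
...#.
#..##
#...#
step 8: .#...
##..#
.....
..#..
..##.
#..#.
.#...
step 9: .##..
##...
##...
..##.
.####
.#.##
###..
step 10: .....
.....
#...#
.....
.#...
.....
....#
step 11: .....
.....
.....
#....
.....
.....
.....

1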